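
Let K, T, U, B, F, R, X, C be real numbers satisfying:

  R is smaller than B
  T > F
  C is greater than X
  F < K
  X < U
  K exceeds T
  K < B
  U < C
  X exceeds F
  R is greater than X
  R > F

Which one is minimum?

F

X is not least since F < X; U is not least since X < U; T is not least since F < T; K is not least since F < K; R is not least since X < R; C is not least since U < C; B is not least since R < B.
Only F has nothing below it, so F is the minimum.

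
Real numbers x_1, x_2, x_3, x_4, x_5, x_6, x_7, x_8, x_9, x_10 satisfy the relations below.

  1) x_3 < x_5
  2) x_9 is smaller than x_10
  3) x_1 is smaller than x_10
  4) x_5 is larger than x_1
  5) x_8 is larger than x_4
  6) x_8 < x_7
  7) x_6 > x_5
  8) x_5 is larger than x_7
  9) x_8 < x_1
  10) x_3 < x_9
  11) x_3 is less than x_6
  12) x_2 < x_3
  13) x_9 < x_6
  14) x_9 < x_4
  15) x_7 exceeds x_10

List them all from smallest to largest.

x_2 < x_3 < x_9 < x_4 < x_8 < x_1 < x_10 < x_7 < x_5 < x_6

Nothing is placed below x_2, so it is least; from there x_2 < x_3; x_3 < x_9; x_9 < x_4; x_4 < x_8; x_8 < x_1; x_1 < x_10; x_10 < x_7; x_7 < x_5; x_5 < x_6, each given directly.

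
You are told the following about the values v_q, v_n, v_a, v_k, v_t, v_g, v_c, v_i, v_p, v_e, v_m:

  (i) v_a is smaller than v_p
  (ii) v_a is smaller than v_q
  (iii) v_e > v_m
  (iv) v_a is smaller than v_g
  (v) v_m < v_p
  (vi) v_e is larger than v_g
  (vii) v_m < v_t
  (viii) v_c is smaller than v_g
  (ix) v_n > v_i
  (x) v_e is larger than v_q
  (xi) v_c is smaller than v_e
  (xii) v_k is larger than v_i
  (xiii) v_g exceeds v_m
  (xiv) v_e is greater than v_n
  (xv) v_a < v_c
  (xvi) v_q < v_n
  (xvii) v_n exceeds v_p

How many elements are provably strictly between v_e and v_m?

3

Chaining upward from v_m reaches: v_p, v_n, v_g, v_t.
Chaining downward from v_e reaches: v_i, v_a, v_q, v_p, v_c, v_n, v_g.
Strictly between v_m and v_e are those in both lists: v_p, v_n, v_g — 3 elements.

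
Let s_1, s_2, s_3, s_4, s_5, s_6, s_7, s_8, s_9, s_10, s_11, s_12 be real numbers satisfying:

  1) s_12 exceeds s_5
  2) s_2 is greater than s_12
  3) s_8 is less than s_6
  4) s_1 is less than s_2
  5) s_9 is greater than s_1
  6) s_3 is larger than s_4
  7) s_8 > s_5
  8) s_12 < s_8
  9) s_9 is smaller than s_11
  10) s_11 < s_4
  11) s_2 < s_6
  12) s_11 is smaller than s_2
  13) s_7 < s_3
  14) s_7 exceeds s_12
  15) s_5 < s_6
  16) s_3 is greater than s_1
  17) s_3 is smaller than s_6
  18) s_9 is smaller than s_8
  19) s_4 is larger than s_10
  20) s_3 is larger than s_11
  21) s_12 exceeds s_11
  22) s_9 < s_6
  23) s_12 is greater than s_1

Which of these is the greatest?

Chaining downward from s_6: directly below it, s_9, s_5, s_8, s_2, s_3; then s_1, s_11, s_12, s_7, s_4; then s_10.
That covers every other element, and nothing is given above s_6, so s_6 is the greatest.

s_6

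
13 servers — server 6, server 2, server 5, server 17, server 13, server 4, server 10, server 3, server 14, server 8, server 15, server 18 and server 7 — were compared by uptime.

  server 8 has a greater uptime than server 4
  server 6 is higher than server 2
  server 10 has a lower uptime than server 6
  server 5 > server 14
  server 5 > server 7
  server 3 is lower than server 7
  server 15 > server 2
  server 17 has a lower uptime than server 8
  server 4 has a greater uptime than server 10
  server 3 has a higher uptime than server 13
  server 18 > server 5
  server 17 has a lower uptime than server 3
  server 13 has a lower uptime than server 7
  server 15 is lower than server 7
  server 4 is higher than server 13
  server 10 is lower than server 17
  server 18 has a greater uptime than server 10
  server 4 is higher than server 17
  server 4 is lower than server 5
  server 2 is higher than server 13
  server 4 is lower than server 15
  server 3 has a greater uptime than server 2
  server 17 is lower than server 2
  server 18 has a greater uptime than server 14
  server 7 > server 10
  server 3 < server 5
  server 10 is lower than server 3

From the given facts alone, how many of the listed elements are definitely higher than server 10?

10

The elements the relations force above server 10 are server 17, server 4, server 8, server 2, server 3, server 15, server 7, server 5, server 6, server 18 — no chain reaches any other.
That is 10.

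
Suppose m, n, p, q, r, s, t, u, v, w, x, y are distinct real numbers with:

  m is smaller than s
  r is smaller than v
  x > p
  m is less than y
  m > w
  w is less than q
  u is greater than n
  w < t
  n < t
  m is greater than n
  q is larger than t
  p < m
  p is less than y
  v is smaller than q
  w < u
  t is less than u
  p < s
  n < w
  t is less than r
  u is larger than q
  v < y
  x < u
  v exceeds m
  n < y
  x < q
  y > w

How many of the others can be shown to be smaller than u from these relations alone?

Directly below u: n, w, t, x, q.
One step further: p, v (7 so far).
One step further: m, r (9 so far).
No other element is forced below u by the given relations, so the count is 9.

9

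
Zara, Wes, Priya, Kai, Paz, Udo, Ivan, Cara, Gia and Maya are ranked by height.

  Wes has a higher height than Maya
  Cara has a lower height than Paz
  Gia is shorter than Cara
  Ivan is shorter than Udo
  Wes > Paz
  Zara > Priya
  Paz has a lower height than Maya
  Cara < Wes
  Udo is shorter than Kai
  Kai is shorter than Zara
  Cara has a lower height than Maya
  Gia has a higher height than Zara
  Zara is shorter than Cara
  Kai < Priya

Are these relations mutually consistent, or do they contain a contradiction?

Every relation is compatible with Ivan < Udo < Kai < Priya < Zara < Gia < Cara < Paz < Maya < Wes; the set is consistent.

consistent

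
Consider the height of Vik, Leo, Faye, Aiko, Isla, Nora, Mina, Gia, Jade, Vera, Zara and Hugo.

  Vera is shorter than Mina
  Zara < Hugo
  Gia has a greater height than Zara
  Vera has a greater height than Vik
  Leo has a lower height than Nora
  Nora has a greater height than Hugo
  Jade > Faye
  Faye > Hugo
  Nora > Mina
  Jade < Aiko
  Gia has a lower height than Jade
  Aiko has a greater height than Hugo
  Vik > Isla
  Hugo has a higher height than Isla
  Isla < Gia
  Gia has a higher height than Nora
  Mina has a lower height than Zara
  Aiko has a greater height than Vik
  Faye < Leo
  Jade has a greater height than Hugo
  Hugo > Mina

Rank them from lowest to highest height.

Each adjacent pair is fixed by a given relation: Isla < Vik; Vik < Vera; Vera < Mina; Mina < Zara; Zara < Hugo; Hugo < Faye; Faye < Leo; Leo < Nora; Nora < Gia; Gia < Jade; Jade < Aiko. Chaining them end to end gives the full order.

Isla < Vik < Vera < Mina < Zara < Hugo < Faye < Leo < Nora < Gia < Jade < Aiko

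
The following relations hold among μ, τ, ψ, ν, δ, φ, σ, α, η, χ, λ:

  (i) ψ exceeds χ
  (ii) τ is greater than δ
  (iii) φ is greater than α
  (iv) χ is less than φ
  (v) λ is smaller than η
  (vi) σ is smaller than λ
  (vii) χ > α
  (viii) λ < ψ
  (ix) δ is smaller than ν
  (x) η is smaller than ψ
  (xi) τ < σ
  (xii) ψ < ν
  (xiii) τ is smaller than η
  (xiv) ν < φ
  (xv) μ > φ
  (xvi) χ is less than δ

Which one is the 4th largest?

Piecing the relations together gives one ordering: α < χ < δ < τ < σ < λ < η < ψ < ν < φ < μ.
Counting 4 from the largest end gives ψ.

ψ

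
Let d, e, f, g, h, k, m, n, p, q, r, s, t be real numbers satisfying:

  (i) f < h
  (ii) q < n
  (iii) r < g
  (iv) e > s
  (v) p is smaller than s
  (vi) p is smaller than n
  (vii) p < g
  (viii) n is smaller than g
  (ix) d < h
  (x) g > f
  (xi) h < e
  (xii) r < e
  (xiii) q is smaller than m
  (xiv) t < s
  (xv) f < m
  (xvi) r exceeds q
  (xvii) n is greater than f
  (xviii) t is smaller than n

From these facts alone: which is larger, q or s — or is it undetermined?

undetermined

Following every chain through q: above q we get r, n, g, m, e.
s is not reached, and no chain runs the other way from s to q.
So the given relations leave the order of q and s undetermined.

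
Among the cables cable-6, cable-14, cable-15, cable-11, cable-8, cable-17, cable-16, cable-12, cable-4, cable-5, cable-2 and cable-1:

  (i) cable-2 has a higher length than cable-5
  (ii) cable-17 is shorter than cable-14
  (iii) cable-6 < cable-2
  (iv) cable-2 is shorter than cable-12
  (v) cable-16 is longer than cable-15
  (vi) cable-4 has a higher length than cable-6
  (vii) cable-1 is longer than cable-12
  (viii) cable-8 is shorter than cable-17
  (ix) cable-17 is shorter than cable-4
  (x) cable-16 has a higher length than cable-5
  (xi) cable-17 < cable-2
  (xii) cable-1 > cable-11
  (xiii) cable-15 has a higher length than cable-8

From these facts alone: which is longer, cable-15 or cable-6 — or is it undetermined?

Following every chain through cable-6: above cable-6 we get cable-4, cable-2, cable-12, cable-1.
cable-15 is not reached, and no chain runs the other way from cable-15 to cable-6.
So the given relations leave the order of cable-6 and cable-15 undetermined.

undetermined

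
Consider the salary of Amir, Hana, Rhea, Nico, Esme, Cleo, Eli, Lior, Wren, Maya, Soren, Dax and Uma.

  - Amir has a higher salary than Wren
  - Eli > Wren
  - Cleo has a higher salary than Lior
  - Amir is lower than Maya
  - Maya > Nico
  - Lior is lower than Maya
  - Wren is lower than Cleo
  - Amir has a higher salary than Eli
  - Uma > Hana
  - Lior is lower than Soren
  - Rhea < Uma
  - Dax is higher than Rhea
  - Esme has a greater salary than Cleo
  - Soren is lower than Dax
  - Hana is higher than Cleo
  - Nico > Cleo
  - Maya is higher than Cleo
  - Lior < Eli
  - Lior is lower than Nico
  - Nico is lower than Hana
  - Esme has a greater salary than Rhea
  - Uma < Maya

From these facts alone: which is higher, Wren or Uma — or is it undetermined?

Wren < Cleo and Cleo < Nico give Wren < Nico.
With Nico < Hana: Wren < Cleo < Nico < Hana.
With Hana < Uma: Wren < Cleo < Nico < Hana < Uma.
So Uma is higher.

Uma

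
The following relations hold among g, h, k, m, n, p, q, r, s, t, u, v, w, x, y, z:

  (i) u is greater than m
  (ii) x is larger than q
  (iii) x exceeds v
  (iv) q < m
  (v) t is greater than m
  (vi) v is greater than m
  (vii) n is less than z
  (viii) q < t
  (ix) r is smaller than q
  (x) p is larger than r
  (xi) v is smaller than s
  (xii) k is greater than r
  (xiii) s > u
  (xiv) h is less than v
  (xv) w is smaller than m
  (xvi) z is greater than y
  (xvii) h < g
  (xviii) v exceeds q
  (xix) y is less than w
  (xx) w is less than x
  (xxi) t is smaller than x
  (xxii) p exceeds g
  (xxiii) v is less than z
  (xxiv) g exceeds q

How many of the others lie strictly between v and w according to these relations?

1

Chaining upward from w reaches: m, t, u, x, z, s.
Chaining downward from v reaches: r, y, q, m, h.
Strictly between w and v are those in both lists: m — 1 element.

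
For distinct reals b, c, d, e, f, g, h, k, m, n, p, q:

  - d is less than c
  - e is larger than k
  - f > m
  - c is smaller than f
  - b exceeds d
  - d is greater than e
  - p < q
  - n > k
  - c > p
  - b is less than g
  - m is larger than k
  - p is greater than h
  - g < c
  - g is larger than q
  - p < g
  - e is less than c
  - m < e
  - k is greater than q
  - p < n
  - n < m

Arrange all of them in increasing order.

The consecutive links are each given: h < p; p < q; q < k; k < n; n < m; m < e; e < d; d < b; b < g; g < c; c < f.

h < p < q < k < n < m < e < d < b < g < c < f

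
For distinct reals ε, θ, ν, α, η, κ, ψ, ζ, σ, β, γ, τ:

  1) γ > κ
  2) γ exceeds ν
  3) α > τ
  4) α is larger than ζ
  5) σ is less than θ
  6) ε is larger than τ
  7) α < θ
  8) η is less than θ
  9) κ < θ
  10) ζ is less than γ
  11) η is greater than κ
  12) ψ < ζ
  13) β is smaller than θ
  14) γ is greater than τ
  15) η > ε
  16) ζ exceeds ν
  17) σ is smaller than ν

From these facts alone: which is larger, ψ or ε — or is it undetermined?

Following every chain through ψ: above ψ we get ζ, γ, α, θ.
ε is not reached, and no chain runs the other way from ε to ψ.
So the given relations leave the order of ψ and ε undetermined.

undetermined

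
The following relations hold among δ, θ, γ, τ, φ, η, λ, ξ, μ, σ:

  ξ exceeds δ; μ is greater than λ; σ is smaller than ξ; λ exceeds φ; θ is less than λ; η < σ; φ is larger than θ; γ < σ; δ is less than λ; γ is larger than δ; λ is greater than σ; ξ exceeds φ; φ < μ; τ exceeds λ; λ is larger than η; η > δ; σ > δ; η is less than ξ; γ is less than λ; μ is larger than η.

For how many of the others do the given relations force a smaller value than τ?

The elements the relations force below τ are δ, γ, η, σ, θ, φ, λ — no chain reaches any other.
That is 7.

7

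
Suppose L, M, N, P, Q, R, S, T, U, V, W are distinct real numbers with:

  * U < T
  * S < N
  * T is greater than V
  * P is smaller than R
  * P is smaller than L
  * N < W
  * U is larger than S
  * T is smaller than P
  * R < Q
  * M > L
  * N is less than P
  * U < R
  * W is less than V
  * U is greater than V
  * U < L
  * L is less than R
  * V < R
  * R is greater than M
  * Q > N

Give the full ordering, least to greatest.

Each adjacent pair is fixed by a given relation: S < N; N < W; W < V; V < U; U < T; T < P; P < L; L < M; M < R; R < Q. Chaining them end to end gives the full order.

S < N < W < V < U < T < P < L < M < R < Q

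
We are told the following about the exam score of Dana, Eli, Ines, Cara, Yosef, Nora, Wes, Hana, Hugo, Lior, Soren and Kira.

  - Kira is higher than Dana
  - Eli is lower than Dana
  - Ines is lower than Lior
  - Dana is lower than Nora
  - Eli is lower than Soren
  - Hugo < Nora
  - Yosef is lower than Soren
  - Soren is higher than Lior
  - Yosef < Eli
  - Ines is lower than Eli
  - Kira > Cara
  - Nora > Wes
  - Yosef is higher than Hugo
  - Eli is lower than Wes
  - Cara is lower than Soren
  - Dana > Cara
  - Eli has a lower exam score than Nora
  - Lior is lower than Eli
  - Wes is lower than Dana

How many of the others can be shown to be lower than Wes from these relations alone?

5

From Wes the given relations immediately reach Eli.
From those, Yosef, Ines, Lior — 4 in total.
From those, Hugo — 5 in total.
No other element is forced below Wes by the given relations, so the count is 5.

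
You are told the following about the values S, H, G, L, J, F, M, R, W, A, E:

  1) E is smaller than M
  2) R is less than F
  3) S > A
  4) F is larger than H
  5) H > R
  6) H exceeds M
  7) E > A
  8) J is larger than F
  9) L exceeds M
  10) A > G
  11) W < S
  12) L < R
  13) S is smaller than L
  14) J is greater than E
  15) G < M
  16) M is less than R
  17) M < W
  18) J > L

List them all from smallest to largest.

The consecutive links are each given: G < A; A < E; E < M; M < W; W < S; S < L; L < R; R < H; H < F; F < J.

G < A < E < M < W < S < L < R < H < F < J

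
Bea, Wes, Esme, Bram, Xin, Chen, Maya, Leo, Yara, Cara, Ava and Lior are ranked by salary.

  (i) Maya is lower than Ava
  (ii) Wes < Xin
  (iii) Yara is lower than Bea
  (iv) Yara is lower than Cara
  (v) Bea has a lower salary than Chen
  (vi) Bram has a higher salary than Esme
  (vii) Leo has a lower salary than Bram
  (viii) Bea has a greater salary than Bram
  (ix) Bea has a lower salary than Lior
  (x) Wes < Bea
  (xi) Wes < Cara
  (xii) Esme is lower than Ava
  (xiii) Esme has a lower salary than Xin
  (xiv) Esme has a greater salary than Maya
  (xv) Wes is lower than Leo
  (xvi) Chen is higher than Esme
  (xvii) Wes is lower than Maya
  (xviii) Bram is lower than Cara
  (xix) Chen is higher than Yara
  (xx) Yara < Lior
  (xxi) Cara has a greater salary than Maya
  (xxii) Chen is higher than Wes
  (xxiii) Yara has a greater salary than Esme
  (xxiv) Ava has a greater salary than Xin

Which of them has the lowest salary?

Maya is not least since Wes < Maya; Esme is not least since Maya < Esme; Yara is not least since Esme < Yara; Leo is not least since Wes < Leo; Bram is not least since Esme < Bram; Bea is not least since Bram < Bea; Xin is not least since Wes < Xin; Lior is not least since Bea < Lior; Cara is not least since Maya < Cara; Chen is not least since Yara < Chen; Ava is not least since Esme < Ava.
Only Wes has nothing below it, so Wes is the lowest salary.

Wes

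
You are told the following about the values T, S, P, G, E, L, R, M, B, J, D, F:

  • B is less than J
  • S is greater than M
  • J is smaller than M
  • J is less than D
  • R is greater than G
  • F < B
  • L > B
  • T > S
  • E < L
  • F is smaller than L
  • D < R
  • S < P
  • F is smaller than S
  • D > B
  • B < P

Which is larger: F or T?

T

F < B and B < J give F < J.
Then J < M extends the chain to M.
Then M < S extends the chain to S.
With S < T: F < B < J < M < S < T.
So F < T; T is the larger of the two.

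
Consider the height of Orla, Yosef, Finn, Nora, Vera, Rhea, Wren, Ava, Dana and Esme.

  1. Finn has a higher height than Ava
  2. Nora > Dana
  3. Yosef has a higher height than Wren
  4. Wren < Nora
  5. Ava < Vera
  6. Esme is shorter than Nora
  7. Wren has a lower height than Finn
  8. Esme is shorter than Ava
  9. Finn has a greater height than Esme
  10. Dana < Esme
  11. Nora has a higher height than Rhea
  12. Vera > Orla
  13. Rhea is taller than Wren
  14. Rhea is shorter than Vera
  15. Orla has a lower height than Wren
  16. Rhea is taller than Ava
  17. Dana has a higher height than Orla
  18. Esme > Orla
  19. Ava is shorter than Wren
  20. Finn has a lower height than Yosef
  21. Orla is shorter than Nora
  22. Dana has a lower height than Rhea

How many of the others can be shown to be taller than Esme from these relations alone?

The elements the relations force above Esme are Ava, Wren, Rhea, Nora, Vera, Finn, Yosef — no chain reaches any other.
That is 7.

7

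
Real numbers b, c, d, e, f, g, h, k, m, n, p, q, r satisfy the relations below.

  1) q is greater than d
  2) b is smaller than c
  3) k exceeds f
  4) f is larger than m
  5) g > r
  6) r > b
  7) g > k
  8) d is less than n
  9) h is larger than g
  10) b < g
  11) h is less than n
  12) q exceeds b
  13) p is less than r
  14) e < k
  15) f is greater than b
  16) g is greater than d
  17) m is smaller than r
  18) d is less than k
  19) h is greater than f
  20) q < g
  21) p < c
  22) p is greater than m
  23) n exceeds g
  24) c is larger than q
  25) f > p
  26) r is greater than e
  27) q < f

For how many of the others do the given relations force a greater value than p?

From p the given relations immediately reach r, f, c.
From those, k, g, h — 6 in total.
From those, n — 7 in total.
No other element is forced above p by the given relations, so the count is 7.

7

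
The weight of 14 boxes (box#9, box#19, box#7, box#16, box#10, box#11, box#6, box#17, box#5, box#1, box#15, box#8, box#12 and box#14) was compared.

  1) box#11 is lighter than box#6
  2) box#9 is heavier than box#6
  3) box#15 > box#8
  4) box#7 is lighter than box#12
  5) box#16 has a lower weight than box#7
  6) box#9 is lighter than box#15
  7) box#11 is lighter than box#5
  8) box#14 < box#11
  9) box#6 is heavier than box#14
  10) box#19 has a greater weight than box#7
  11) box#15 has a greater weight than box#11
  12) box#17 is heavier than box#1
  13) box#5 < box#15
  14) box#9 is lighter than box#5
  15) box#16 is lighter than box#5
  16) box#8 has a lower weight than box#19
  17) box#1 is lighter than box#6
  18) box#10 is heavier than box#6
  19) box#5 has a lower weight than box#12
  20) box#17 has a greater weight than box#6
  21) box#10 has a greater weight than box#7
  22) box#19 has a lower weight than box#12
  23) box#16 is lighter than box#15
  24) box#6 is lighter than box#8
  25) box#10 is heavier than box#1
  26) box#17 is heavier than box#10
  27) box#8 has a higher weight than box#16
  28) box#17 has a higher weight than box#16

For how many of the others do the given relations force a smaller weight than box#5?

Directly below box#5: box#16, box#11, box#9.
One step further: box#14, box#6 (5 so far).
One step further: box#1 (6 so far).
Nothing else is reachable below box#5; 6 in all.

6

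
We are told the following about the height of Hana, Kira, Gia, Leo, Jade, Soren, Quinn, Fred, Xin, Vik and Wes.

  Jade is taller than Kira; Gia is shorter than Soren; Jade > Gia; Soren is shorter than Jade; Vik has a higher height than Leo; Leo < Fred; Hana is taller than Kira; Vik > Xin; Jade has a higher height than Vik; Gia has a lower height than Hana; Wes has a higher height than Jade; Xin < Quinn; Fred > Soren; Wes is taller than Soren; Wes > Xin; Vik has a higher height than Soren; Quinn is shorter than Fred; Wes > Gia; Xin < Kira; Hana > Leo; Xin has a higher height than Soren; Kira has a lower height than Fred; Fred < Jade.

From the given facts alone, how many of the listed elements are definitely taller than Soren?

From Soren the given relations immediately reach Xin, Vik, Fred, Jade, Wes.
From those, Quinn, Kira — 7 in total.
From those, Hana — 8 in total.
Nothing else is reachable above Soren; 8 in all.

8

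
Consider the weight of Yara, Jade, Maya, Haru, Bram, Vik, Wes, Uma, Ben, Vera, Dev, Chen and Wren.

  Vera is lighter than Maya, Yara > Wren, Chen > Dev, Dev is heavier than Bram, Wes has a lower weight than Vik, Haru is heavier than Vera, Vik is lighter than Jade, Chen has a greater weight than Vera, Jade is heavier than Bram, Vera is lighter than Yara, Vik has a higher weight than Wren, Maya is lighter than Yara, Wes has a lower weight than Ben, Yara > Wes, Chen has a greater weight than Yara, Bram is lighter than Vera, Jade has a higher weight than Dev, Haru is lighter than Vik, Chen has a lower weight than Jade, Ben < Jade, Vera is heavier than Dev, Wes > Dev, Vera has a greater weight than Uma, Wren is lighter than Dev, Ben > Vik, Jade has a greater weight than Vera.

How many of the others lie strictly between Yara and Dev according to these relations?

3

Chaining upward from Dev reaches: Vera, Maya, Wes, Haru, Vik, Ben, Chen, Jade.
Chaining downward from Yara reaches: Bram, Uma, Wren, Vera, Maya, Wes.
Strictly between Dev and Yara are those in both lists: Vera, Maya, Wes — 3 elements.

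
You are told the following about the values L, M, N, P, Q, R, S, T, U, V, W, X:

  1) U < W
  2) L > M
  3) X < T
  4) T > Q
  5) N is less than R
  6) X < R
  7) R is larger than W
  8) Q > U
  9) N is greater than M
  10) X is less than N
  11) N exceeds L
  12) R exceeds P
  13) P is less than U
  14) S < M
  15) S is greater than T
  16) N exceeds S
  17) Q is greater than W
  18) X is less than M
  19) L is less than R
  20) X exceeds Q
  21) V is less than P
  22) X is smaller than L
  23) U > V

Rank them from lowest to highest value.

V < P < U < W < Q < X < T < S < M < L < N < R

Nothing is placed below V, so it is least; from there V < P; P < U; U < W; W < Q; Q < X; X < T; T < S; S < M; M < L; L < N; N < R, each given directly.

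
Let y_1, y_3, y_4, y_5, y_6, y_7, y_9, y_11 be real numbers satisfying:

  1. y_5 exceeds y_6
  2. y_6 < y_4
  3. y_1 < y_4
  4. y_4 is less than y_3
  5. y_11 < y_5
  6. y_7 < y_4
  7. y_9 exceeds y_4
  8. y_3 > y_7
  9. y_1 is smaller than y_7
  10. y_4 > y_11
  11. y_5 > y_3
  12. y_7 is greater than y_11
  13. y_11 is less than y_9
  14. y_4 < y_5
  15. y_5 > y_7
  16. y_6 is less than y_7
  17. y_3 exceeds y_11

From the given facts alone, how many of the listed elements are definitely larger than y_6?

5

The elements the relations force above y_6 are y_7, y_4, y_3, y_5, y_9 — no chain reaches any other.
That is 5.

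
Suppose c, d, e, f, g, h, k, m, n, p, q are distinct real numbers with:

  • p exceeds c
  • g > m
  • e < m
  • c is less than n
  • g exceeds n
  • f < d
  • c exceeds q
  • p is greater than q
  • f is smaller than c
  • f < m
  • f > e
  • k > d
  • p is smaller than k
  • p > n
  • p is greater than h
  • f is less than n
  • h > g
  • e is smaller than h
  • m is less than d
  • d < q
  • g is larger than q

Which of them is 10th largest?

f

Chaining the given pairs: e < f < m < d < q < c < n < g < h < p < k.
The 10th largest is f.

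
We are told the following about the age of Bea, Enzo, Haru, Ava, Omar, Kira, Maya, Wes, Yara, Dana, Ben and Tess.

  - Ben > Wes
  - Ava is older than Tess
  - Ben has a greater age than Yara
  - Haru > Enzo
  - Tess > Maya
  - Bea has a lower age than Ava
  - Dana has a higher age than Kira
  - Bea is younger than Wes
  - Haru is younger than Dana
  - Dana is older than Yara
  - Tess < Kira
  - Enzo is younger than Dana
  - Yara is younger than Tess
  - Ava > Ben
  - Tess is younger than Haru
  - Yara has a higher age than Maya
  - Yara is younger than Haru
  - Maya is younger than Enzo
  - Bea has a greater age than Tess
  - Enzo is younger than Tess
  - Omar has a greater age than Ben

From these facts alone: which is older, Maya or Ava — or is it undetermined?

Ava

Maya < Yara and Yara < Tess give Maya < Tess.
With Tess < Bea: Maya < Yara < Tess < Bea.
With Bea < Wes: Maya < Yara < Tess < Bea < Wes.
Then Wes < Ben extends the chain to Ben.
Then Ben < Ava extends the chain to Ava.
So Ava is older.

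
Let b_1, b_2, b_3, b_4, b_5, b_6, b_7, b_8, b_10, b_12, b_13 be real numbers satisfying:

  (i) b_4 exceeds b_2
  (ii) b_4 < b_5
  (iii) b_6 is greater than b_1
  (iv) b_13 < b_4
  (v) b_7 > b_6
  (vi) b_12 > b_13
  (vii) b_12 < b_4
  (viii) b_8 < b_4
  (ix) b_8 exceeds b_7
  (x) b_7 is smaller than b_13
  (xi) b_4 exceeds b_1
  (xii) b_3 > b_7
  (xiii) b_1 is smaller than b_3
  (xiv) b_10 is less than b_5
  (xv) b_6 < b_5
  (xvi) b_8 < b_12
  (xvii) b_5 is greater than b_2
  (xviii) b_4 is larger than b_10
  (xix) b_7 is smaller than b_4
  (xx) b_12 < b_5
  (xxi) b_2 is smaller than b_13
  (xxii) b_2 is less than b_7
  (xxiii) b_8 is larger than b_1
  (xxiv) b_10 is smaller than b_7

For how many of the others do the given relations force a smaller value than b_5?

The elements the relations force below b_5 are b_1, b_2, b_6, b_10, b_7, b_8, b_13, b_12, b_4 — no chain reaches any other.
That is 9.

9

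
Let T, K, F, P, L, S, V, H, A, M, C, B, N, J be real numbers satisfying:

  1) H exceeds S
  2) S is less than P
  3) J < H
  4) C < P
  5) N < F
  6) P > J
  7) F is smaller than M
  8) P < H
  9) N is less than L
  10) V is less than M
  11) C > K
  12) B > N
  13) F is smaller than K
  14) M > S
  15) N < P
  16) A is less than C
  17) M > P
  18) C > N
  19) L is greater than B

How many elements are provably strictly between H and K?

The relations place K below H. An element lies strictly between them when it is forced above K and also forced below H.
Above K: {C, P, M}. Below H: {N, F, S, A, J, C, P}.
Intersection: {C, P} — 2.

2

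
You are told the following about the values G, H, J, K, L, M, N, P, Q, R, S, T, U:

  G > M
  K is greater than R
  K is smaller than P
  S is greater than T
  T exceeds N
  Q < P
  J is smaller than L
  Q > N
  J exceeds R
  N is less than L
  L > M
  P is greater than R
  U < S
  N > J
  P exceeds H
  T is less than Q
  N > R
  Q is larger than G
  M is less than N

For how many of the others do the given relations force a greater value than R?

8

The elements the relations force above R are K, J, N, T, S, L, Q, P — no chain reaches any other.
That is 8.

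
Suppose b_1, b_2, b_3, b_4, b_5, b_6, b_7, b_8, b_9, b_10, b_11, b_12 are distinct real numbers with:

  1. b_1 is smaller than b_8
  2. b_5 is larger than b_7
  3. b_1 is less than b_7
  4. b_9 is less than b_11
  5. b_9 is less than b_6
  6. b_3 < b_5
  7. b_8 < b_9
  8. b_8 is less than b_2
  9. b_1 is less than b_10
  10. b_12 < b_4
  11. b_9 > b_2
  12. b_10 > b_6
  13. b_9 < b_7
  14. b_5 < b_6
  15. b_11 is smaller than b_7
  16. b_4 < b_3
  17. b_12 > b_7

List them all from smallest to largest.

Each adjacent pair is fixed by a given relation: b_1 < b_8; b_8 < b_2; b_2 < b_9; b_9 < b_11; b_11 < b_7; b_7 < b_12; b_12 < b_4; b_4 < b_3; b_3 < b_5; b_5 < b_6; b_6 < b_10. Chaining them end to end gives the full order.

b_1 < b_8 < b_2 < b_9 < b_11 < b_7 < b_12 < b_4 < b_3 < b_5 < b_6 < b_10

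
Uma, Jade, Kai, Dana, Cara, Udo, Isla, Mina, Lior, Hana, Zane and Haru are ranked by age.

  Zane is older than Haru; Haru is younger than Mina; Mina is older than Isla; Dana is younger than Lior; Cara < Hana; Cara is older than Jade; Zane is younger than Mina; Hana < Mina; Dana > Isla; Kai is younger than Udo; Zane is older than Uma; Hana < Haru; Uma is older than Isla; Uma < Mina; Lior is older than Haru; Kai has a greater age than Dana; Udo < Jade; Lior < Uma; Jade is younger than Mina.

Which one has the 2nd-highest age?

Zane

Chaining the given pairs: Isla < Dana < Kai < Udo < Jade < Cara < Hana < Haru < Lior < Uma < Zane < Mina.
Counting 2 from the largest end gives Zane.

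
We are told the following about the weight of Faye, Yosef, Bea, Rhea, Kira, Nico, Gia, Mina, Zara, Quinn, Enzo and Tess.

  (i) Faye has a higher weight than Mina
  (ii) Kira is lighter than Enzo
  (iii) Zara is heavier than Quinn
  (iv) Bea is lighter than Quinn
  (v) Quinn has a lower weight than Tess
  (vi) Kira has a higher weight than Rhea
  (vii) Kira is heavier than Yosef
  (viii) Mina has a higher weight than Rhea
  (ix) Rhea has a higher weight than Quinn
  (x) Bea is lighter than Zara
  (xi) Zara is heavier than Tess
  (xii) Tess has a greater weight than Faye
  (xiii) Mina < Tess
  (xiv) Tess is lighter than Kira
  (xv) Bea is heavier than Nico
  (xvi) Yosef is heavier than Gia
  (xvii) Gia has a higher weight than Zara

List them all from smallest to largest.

Nico < Bea < Quinn < Rhea < Mina < Faye < Tess < Zara < Gia < Yosef < Kira < Enzo

Nothing is placed below Nico, so it is least; from there Nico < Bea; Bea < Quinn; Quinn < Rhea; Rhea < Mina; Mina < Faye; Faye < Tess; Tess < Zara; Zara < Gia; Gia < Yosef; Yosef < Kira; Kira < Enzo, each given directly.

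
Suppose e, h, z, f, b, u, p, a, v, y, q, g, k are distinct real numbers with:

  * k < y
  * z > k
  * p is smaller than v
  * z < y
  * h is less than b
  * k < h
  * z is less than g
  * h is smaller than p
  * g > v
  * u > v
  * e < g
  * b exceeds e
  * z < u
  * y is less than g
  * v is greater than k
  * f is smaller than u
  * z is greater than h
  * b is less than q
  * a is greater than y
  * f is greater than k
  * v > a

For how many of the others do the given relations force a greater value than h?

The elements the relations force above h are z, y, p, b, a, v, g, q, u — no chain reaches any other.
That is 9.

9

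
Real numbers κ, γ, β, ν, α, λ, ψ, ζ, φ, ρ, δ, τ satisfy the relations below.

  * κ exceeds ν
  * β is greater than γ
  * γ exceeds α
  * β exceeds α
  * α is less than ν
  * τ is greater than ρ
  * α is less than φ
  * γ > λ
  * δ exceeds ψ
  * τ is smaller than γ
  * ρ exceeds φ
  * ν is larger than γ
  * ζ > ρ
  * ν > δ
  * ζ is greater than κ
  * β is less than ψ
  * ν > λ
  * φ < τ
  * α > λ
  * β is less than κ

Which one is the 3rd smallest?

Piecing the relations together gives one ordering: λ < α < φ < ρ < τ < γ < β < ψ < δ < ν < κ < ζ.
The 3rd smallest is φ.

φ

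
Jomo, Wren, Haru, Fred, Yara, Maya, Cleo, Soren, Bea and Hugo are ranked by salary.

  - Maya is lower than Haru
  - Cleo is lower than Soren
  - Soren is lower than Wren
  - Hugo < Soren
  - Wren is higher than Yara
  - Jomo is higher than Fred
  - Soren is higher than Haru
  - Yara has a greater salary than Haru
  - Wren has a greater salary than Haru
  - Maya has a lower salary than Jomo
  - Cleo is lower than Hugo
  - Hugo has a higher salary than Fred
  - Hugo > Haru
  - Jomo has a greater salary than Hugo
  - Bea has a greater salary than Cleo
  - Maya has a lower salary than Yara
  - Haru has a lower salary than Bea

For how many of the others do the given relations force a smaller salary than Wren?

7

From Wren the given relations immediately reach Haru, Soren, Yara.
From those, Maya, Cleo, Hugo — 6 in total.
From those, Fred — 7 in total.
Nothing else is reachable below Wren; 7 in all.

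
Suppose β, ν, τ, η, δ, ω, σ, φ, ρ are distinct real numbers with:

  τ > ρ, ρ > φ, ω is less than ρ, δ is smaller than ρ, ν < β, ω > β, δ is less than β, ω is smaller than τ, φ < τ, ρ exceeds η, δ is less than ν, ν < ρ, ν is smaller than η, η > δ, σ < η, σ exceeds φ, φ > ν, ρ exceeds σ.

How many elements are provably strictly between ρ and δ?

The relations place δ below ρ. An element lies strictly between them when it is forced above δ and also forced below ρ.
Above δ: {ν, β, φ, σ, η, ω, τ}. Below ρ: {ν, β, φ, σ, η, ω}.
Intersection: {ν, β, φ, σ, η, ω} — 6.

6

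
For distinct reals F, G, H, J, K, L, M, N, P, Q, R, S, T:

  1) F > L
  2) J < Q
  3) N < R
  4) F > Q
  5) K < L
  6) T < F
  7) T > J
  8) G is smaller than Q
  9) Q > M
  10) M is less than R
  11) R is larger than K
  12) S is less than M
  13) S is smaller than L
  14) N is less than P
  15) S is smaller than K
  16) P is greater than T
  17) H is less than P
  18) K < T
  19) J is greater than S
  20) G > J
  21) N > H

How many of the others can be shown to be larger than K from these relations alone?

5

The elements the relations force above K are R, T, P, L, F — no chain reaches any other.
That is 5.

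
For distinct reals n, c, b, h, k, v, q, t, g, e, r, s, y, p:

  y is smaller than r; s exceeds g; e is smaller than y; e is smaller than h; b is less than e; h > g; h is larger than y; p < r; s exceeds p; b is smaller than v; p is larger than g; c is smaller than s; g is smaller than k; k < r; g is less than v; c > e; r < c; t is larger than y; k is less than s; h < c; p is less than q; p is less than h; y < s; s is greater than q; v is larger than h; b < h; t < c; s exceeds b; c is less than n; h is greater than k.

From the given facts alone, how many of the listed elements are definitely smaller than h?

Directly below h: b, g, e, k, p, y.
Nothing else is reachable below h; 6 in all.

6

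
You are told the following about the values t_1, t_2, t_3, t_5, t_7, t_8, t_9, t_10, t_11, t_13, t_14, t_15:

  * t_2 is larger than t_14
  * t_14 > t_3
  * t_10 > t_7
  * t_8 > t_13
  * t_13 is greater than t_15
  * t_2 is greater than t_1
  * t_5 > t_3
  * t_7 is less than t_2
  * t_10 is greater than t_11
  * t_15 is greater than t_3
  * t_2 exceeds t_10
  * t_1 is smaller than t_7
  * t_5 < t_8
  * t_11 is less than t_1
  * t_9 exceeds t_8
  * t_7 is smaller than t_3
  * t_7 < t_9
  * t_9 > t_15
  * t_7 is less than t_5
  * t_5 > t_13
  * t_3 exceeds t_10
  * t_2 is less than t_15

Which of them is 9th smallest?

t_13

Chaining the given pairs: t_11 < t_1 < t_7 < t_10 < t_3 < t_14 < t_2 < t_15 < t_13 < t_5 < t_8 < t_9.
The 9th smallest is t_13.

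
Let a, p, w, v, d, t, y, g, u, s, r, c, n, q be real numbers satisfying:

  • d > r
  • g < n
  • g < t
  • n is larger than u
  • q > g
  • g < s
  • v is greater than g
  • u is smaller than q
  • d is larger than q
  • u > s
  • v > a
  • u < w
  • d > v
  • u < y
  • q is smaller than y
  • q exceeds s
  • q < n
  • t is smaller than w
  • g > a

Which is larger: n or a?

a < g and g < s give a < s.
Then s < u extends the chain to u.
With u < q: a < g < s < u < q.
With q < n: a < g < s < u < q < n.
So a < n; n is the larger of the two.

n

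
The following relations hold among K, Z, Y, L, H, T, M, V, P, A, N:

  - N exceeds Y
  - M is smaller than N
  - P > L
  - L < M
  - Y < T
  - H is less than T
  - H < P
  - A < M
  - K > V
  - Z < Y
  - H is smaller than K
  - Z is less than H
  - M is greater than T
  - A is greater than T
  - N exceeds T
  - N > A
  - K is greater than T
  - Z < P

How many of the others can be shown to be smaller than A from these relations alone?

4

From A the given relations immediately reach T.
From those, H, Y — 3 in total.
From those, Z — 4 in total.
Nothing else is reachable below A; 4 in all.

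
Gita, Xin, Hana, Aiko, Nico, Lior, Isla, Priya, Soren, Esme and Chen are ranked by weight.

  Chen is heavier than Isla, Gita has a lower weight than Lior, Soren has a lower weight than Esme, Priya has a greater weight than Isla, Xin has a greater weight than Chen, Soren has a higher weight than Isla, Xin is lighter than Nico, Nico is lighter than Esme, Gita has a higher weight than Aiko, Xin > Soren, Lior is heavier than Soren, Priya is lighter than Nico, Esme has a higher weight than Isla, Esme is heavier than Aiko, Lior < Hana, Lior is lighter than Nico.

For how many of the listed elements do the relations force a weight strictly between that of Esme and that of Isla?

The relations place Isla below Esme. An element lies strictly between them when it is forced above Isla and also forced below Esme.
Above Isla: {Priya, Soren, Chen, Lior, Xin, Nico, Hana}. Below Esme: {Aiko, Gita, Priya, Soren, Chen, Lior, Xin, Nico}.
Intersection: {Priya, Soren, Chen, Lior, Xin, Nico} — 6.

6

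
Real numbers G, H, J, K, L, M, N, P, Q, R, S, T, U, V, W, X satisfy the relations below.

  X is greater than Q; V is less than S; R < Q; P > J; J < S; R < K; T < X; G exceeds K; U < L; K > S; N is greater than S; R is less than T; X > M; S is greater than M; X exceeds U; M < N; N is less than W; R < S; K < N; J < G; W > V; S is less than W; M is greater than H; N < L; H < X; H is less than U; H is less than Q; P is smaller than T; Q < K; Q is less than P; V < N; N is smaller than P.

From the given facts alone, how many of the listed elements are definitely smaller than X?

12

The elements the relations force below X are H, M, J, R, Q, V, S, K, N, U, P, T — no chain reaches any other.
That is 12.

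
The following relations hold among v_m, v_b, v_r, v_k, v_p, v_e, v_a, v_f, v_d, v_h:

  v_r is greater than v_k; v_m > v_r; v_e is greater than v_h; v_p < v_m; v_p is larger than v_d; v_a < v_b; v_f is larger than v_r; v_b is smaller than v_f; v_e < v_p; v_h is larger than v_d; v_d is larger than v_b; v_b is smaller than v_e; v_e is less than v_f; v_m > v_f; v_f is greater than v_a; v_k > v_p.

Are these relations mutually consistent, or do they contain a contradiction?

The single ordering v_a < v_b < v_d < v_h < v_e < v_p < v_k < v_r < v_f < v_m satisfies every listed relation, so no contradiction arises.

consistent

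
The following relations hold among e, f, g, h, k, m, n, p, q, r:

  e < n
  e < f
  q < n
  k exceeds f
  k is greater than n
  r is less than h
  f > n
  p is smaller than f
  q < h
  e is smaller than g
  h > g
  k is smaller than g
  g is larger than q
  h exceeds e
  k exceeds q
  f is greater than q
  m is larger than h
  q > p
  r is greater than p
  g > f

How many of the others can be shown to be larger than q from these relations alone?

Directly above q: n, f, k, g, h.
One step further: m (6 so far).
Nothing else is reachable above q; 6 in all.

6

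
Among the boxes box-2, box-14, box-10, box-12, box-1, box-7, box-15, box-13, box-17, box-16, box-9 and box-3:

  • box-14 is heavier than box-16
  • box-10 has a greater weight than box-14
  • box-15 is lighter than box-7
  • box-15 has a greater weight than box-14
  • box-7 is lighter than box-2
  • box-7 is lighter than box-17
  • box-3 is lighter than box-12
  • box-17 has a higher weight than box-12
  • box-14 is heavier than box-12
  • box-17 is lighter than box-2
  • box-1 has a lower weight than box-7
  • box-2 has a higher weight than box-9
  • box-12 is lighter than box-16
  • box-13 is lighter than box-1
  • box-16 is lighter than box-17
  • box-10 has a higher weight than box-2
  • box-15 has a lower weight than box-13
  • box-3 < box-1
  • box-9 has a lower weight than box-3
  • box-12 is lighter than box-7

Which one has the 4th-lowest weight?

box-16

The consecutive relations fix a unique order: box-9 < box-3 < box-12 < box-16 < box-14 < box-15 < box-13 < box-1 < box-7 < box-17 < box-2 < box-10.
The 4th smallest is box-16.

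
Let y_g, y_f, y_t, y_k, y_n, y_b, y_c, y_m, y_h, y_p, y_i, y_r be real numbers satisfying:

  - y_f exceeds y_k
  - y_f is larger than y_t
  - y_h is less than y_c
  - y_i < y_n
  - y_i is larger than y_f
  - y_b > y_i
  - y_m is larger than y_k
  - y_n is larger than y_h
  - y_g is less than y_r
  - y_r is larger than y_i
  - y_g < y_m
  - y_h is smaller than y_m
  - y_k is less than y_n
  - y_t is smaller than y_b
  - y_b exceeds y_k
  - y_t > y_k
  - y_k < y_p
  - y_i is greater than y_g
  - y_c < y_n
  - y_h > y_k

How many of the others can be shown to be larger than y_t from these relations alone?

5

From y_t the given relations immediately reach y_f, y_b.
From those, y_i — 3 in total.
From those, y_n, y_r — 5 in total.
No other element is forced above y_t by the given relations, so the count is 5.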